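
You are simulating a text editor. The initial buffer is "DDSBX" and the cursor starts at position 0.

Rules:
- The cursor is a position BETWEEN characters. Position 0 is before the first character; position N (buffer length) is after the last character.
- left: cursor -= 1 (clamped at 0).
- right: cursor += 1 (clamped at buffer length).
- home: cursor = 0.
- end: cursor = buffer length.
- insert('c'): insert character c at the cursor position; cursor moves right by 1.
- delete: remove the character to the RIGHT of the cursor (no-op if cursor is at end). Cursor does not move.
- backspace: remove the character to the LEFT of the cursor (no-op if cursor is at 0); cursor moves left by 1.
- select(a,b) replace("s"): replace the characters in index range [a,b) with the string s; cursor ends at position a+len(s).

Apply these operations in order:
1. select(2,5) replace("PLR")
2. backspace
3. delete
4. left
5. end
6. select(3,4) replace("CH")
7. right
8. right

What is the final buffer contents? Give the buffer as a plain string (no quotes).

Answer: DDPCH

Derivation:
After op 1 (select(2,5) replace("PLR")): buf='DDPLR' cursor=5
After op 2 (backspace): buf='DDPL' cursor=4
After op 3 (delete): buf='DDPL' cursor=4
After op 4 (left): buf='DDPL' cursor=3
After op 5 (end): buf='DDPL' cursor=4
After op 6 (select(3,4) replace("CH")): buf='DDPCH' cursor=5
After op 7 (right): buf='DDPCH' cursor=5
After op 8 (right): buf='DDPCH' cursor=5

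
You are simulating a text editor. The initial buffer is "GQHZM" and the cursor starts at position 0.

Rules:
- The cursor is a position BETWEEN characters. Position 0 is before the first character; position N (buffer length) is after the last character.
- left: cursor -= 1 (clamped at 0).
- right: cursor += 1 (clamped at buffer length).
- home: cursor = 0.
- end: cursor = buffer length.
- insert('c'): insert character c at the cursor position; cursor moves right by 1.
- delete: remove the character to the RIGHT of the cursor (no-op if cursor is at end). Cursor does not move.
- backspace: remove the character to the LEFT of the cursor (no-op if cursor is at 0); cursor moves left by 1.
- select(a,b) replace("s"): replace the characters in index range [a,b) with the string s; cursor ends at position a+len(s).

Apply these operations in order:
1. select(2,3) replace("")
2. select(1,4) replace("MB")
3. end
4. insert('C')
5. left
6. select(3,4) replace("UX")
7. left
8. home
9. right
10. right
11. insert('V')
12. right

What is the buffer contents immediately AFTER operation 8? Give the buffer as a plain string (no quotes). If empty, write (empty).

After op 1 (select(2,3) replace("")): buf='GQZM' cursor=2
After op 2 (select(1,4) replace("MB")): buf='GMB' cursor=3
After op 3 (end): buf='GMB' cursor=3
After op 4 (insert('C')): buf='GMBC' cursor=4
After op 5 (left): buf='GMBC' cursor=3
After op 6 (select(3,4) replace("UX")): buf='GMBUX' cursor=5
After op 7 (left): buf='GMBUX' cursor=4
After op 8 (home): buf='GMBUX' cursor=0

Answer: GMBUX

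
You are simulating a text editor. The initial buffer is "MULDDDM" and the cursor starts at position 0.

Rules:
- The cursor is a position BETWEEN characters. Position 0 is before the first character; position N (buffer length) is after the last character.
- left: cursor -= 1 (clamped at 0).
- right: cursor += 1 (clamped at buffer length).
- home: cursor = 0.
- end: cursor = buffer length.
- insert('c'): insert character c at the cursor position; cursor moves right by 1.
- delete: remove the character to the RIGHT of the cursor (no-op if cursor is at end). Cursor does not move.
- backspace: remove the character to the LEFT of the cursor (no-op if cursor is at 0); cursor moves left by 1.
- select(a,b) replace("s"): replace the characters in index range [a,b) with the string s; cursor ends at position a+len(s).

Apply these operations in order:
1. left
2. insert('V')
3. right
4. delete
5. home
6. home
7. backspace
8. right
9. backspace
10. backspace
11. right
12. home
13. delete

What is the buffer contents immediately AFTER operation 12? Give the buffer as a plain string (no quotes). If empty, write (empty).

Answer: MLDDDM

Derivation:
After op 1 (left): buf='MULDDDM' cursor=0
After op 2 (insert('V')): buf='VMULDDDM' cursor=1
After op 3 (right): buf='VMULDDDM' cursor=2
After op 4 (delete): buf='VMLDDDM' cursor=2
After op 5 (home): buf='VMLDDDM' cursor=0
After op 6 (home): buf='VMLDDDM' cursor=0
After op 7 (backspace): buf='VMLDDDM' cursor=0
After op 8 (right): buf='VMLDDDM' cursor=1
After op 9 (backspace): buf='MLDDDM' cursor=0
After op 10 (backspace): buf='MLDDDM' cursor=0
After op 11 (right): buf='MLDDDM' cursor=1
After op 12 (home): buf='MLDDDM' cursor=0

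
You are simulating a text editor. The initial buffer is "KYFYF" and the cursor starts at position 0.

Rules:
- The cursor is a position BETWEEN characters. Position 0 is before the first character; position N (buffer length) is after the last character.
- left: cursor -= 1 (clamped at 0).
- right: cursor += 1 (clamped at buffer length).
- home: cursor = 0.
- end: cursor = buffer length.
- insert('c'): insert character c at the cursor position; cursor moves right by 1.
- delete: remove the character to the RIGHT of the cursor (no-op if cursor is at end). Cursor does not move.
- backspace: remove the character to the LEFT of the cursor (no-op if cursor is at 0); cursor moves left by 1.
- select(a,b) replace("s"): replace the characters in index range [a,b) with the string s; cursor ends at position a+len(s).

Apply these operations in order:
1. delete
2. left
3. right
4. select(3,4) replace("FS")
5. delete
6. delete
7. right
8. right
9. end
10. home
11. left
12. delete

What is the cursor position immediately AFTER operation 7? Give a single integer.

Answer: 5

Derivation:
After op 1 (delete): buf='YFYF' cursor=0
After op 2 (left): buf='YFYF' cursor=0
After op 3 (right): buf='YFYF' cursor=1
After op 4 (select(3,4) replace("FS")): buf='YFYFS' cursor=5
After op 5 (delete): buf='YFYFS' cursor=5
After op 6 (delete): buf='YFYFS' cursor=5
After op 7 (right): buf='YFYFS' cursor=5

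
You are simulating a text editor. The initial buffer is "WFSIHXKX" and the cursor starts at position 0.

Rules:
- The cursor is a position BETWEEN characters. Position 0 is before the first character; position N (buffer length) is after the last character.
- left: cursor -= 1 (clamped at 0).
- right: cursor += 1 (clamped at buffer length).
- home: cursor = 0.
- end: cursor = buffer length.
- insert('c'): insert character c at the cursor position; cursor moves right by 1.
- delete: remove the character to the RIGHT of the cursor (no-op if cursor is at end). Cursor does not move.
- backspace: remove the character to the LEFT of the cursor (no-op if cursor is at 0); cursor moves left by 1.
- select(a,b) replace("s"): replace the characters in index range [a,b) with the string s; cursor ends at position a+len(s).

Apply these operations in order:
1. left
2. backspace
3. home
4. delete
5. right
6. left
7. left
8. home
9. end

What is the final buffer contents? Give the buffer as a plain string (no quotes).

Answer: FSIHXKX

Derivation:
After op 1 (left): buf='WFSIHXKX' cursor=0
After op 2 (backspace): buf='WFSIHXKX' cursor=0
After op 3 (home): buf='WFSIHXKX' cursor=0
After op 4 (delete): buf='FSIHXKX' cursor=0
After op 5 (right): buf='FSIHXKX' cursor=1
After op 6 (left): buf='FSIHXKX' cursor=0
After op 7 (left): buf='FSIHXKX' cursor=0
After op 8 (home): buf='FSIHXKX' cursor=0
After op 9 (end): buf='FSIHXKX' cursor=7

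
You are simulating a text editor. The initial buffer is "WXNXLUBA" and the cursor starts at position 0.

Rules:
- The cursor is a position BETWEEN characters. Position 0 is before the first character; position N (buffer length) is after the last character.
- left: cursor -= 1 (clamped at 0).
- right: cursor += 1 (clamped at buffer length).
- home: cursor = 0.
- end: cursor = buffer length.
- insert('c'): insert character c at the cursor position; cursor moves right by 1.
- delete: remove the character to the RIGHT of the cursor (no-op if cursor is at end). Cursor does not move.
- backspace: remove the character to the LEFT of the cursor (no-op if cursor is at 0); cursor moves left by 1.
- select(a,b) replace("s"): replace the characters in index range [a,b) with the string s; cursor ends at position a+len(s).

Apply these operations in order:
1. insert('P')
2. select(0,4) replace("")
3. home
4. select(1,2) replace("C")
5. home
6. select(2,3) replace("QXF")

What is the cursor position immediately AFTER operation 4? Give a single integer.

Answer: 2

Derivation:
After op 1 (insert('P')): buf='PWXNXLUBA' cursor=1
After op 2 (select(0,4) replace("")): buf='XLUBA' cursor=0
After op 3 (home): buf='XLUBA' cursor=0
After op 4 (select(1,2) replace("C")): buf='XCUBA' cursor=2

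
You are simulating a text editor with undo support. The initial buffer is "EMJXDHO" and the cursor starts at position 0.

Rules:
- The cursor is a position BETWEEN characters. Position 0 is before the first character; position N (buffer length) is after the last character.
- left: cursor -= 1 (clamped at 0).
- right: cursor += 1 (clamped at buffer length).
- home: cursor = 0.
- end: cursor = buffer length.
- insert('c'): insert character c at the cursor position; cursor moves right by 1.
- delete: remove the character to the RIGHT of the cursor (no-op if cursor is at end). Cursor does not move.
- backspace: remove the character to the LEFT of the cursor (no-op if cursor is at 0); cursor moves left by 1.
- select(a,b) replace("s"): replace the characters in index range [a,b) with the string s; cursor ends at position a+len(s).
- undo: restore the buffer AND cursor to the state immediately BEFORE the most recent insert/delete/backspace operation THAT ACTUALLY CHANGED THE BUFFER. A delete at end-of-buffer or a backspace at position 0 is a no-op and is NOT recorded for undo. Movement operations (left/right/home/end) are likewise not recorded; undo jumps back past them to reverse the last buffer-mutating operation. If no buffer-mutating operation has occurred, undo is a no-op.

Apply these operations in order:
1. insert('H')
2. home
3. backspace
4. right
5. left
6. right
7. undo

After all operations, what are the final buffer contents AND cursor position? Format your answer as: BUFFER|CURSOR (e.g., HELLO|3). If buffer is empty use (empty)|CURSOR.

Answer: EMJXDHO|0

Derivation:
After op 1 (insert('H')): buf='HEMJXDHO' cursor=1
After op 2 (home): buf='HEMJXDHO' cursor=0
After op 3 (backspace): buf='HEMJXDHO' cursor=0
After op 4 (right): buf='HEMJXDHO' cursor=1
After op 5 (left): buf='HEMJXDHO' cursor=0
After op 6 (right): buf='HEMJXDHO' cursor=1
After op 7 (undo): buf='EMJXDHO' cursor=0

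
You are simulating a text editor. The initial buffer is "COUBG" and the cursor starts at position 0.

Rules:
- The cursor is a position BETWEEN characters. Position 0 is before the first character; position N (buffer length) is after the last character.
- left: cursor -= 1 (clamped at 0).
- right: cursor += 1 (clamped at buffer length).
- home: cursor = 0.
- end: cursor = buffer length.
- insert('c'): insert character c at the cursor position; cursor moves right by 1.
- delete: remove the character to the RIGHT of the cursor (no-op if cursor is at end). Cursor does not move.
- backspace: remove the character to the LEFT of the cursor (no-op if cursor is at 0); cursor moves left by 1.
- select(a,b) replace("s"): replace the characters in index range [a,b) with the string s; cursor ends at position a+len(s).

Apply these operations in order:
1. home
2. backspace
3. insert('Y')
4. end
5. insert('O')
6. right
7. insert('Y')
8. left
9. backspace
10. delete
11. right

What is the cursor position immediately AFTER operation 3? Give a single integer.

Answer: 1

Derivation:
After op 1 (home): buf='COUBG' cursor=0
After op 2 (backspace): buf='COUBG' cursor=0
After op 3 (insert('Y')): buf='YCOUBG' cursor=1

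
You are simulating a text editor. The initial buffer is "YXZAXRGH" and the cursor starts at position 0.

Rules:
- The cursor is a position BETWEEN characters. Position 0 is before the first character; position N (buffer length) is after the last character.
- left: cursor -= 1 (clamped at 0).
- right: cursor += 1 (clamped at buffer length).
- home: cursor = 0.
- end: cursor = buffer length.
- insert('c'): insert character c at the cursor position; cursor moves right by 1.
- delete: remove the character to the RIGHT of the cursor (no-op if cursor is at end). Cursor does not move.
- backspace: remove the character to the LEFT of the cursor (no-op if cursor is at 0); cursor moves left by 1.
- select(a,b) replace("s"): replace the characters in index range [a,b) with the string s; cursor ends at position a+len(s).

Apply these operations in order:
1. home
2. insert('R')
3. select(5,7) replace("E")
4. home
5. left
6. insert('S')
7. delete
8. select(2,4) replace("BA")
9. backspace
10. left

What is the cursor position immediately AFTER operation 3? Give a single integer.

After op 1 (home): buf='YXZAXRGH' cursor=0
After op 2 (insert('R')): buf='RYXZAXRGH' cursor=1
After op 3 (select(5,7) replace("E")): buf='RYXZAEGH' cursor=6

Answer: 6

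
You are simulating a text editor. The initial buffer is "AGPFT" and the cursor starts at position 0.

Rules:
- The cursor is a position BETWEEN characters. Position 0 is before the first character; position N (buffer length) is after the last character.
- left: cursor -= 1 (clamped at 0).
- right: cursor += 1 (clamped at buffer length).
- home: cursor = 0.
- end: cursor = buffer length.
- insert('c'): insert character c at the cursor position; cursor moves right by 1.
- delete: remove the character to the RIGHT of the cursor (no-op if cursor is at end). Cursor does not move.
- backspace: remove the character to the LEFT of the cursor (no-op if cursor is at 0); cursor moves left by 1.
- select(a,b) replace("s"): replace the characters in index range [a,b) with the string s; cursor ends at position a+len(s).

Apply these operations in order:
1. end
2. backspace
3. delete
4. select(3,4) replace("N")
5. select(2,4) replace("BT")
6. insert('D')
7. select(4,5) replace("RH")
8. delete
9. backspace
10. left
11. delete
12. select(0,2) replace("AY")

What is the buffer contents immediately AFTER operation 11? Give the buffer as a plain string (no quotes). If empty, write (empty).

Answer: AGBT

Derivation:
After op 1 (end): buf='AGPFT' cursor=5
After op 2 (backspace): buf='AGPF' cursor=4
After op 3 (delete): buf='AGPF' cursor=4
After op 4 (select(3,4) replace("N")): buf='AGPN' cursor=4
After op 5 (select(2,4) replace("BT")): buf='AGBT' cursor=4
After op 6 (insert('D')): buf='AGBTD' cursor=5
After op 7 (select(4,5) replace("RH")): buf='AGBTRH' cursor=6
After op 8 (delete): buf='AGBTRH' cursor=6
After op 9 (backspace): buf='AGBTR' cursor=5
After op 10 (left): buf='AGBTR' cursor=4
After op 11 (delete): buf='AGBT' cursor=4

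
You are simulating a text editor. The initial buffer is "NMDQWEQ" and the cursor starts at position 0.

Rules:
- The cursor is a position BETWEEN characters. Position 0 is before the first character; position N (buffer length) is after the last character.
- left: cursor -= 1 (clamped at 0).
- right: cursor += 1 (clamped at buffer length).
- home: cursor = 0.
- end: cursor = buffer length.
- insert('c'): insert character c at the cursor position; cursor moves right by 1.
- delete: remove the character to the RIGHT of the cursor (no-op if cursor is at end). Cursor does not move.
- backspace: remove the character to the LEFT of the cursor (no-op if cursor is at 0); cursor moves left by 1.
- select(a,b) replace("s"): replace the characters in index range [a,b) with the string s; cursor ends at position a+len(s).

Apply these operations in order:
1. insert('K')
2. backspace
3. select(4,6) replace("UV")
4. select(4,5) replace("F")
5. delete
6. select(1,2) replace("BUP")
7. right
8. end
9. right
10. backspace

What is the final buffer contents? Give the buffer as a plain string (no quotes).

After op 1 (insert('K')): buf='KNMDQWEQ' cursor=1
After op 2 (backspace): buf='NMDQWEQ' cursor=0
After op 3 (select(4,6) replace("UV")): buf='NMDQUVQ' cursor=6
After op 4 (select(4,5) replace("F")): buf='NMDQFVQ' cursor=5
After op 5 (delete): buf='NMDQFQ' cursor=5
After op 6 (select(1,2) replace("BUP")): buf='NBUPDQFQ' cursor=4
After op 7 (right): buf='NBUPDQFQ' cursor=5
After op 8 (end): buf='NBUPDQFQ' cursor=8
After op 9 (right): buf='NBUPDQFQ' cursor=8
After op 10 (backspace): buf='NBUPDQF' cursor=7

Answer: NBUPDQF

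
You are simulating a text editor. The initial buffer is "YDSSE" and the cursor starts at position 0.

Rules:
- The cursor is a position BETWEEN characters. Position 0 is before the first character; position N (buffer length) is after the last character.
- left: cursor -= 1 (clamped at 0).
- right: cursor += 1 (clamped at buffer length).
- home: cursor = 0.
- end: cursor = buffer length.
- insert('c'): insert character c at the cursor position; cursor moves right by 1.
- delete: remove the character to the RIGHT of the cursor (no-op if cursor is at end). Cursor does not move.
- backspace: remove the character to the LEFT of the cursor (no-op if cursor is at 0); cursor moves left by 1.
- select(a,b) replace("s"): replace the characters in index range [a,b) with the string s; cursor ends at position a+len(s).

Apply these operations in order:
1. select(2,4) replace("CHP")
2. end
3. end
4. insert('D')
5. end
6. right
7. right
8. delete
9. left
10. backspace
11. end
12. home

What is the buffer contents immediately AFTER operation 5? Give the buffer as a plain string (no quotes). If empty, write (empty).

After op 1 (select(2,4) replace("CHP")): buf='YDCHPE' cursor=5
After op 2 (end): buf='YDCHPE' cursor=6
After op 3 (end): buf='YDCHPE' cursor=6
After op 4 (insert('D')): buf='YDCHPED' cursor=7
After op 5 (end): buf='YDCHPED' cursor=7

Answer: YDCHPED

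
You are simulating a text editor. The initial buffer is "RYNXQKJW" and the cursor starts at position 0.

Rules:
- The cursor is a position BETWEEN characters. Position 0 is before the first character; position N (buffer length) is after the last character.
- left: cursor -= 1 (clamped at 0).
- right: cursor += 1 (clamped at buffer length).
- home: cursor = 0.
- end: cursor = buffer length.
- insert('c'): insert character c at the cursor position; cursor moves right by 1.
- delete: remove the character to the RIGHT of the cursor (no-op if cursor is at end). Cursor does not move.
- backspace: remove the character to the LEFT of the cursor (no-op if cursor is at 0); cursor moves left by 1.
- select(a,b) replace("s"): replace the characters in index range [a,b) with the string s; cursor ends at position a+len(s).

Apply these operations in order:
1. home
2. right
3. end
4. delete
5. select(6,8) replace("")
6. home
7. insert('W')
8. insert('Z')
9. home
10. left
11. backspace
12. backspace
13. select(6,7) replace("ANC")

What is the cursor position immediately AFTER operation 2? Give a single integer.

After op 1 (home): buf='RYNXQKJW' cursor=0
After op 2 (right): buf='RYNXQKJW' cursor=1

Answer: 1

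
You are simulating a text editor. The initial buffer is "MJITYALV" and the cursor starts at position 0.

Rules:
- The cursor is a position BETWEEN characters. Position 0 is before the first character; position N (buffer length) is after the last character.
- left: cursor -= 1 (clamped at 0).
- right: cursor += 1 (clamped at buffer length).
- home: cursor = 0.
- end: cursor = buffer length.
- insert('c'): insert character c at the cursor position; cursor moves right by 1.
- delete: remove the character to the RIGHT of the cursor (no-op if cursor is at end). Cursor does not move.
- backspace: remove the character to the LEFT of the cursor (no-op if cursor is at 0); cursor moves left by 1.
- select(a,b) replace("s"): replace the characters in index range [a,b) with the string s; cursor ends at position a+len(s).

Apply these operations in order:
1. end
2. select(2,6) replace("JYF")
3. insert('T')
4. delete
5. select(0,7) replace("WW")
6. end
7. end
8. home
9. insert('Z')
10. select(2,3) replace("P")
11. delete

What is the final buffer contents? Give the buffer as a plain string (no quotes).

Answer: ZWP

Derivation:
After op 1 (end): buf='MJITYALV' cursor=8
After op 2 (select(2,6) replace("JYF")): buf='MJJYFLV' cursor=5
After op 3 (insert('T')): buf='MJJYFTLV' cursor=6
After op 4 (delete): buf='MJJYFTV' cursor=6
After op 5 (select(0,7) replace("WW")): buf='WW' cursor=2
After op 6 (end): buf='WW' cursor=2
After op 7 (end): buf='WW' cursor=2
After op 8 (home): buf='WW' cursor=0
After op 9 (insert('Z')): buf='ZWW' cursor=1
After op 10 (select(2,3) replace("P")): buf='ZWP' cursor=3
After op 11 (delete): buf='ZWP' cursor=3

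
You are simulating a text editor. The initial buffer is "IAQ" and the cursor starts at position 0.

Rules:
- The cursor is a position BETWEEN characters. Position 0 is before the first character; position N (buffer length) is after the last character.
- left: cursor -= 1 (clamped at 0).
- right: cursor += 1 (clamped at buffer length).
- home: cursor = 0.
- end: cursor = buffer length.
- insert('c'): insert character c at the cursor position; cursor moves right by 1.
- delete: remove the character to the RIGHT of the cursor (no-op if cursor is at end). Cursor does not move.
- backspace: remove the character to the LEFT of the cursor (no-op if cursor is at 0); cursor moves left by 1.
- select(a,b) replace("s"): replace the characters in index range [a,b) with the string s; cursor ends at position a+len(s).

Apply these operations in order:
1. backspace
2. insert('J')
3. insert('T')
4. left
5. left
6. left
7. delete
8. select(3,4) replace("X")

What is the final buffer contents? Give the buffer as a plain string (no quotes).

After op 1 (backspace): buf='IAQ' cursor=0
After op 2 (insert('J')): buf='JIAQ' cursor=1
After op 3 (insert('T')): buf='JTIAQ' cursor=2
After op 4 (left): buf='JTIAQ' cursor=1
After op 5 (left): buf='JTIAQ' cursor=0
After op 6 (left): buf='JTIAQ' cursor=0
After op 7 (delete): buf='TIAQ' cursor=0
After op 8 (select(3,4) replace("X")): buf='TIAX' cursor=4

Answer: TIAX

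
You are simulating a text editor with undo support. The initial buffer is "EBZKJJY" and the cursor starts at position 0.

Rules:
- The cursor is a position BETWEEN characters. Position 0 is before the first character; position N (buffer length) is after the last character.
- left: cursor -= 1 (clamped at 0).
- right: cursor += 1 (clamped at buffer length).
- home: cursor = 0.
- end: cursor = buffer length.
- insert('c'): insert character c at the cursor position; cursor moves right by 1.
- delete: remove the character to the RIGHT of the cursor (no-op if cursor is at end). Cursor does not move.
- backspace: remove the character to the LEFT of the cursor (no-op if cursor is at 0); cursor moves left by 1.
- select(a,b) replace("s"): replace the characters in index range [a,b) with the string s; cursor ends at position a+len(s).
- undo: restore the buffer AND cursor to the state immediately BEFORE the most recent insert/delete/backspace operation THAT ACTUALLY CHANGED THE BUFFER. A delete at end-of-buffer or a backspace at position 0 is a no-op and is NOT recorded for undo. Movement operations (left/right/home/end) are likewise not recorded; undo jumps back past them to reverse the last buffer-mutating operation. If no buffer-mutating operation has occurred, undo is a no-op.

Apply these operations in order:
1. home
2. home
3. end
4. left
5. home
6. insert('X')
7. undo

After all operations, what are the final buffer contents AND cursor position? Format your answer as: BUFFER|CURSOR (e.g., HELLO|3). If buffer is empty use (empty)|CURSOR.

Answer: EBZKJJY|0

Derivation:
After op 1 (home): buf='EBZKJJY' cursor=0
After op 2 (home): buf='EBZKJJY' cursor=0
After op 3 (end): buf='EBZKJJY' cursor=7
After op 4 (left): buf='EBZKJJY' cursor=6
After op 5 (home): buf='EBZKJJY' cursor=0
After op 6 (insert('X')): buf='XEBZKJJY' cursor=1
After op 7 (undo): buf='EBZKJJY' cursor=0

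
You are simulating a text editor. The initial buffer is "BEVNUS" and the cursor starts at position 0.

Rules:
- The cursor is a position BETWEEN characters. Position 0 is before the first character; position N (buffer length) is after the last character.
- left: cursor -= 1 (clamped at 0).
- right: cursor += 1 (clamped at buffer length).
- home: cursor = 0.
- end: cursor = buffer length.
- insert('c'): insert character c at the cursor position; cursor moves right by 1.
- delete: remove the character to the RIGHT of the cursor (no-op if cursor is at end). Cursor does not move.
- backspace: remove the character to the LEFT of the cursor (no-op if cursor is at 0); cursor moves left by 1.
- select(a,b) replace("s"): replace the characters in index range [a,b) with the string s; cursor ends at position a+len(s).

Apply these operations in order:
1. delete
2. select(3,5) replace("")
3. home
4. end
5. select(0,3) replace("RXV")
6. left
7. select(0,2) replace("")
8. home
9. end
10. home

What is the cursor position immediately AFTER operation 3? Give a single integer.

After op 1 (delete): buf='EVNUS' cursor=0
After op 2 (select(3,5) replace("")): buf='EVN' cursor=3
After op 3 (home): buf='EVN' cursor=0

Answer: 0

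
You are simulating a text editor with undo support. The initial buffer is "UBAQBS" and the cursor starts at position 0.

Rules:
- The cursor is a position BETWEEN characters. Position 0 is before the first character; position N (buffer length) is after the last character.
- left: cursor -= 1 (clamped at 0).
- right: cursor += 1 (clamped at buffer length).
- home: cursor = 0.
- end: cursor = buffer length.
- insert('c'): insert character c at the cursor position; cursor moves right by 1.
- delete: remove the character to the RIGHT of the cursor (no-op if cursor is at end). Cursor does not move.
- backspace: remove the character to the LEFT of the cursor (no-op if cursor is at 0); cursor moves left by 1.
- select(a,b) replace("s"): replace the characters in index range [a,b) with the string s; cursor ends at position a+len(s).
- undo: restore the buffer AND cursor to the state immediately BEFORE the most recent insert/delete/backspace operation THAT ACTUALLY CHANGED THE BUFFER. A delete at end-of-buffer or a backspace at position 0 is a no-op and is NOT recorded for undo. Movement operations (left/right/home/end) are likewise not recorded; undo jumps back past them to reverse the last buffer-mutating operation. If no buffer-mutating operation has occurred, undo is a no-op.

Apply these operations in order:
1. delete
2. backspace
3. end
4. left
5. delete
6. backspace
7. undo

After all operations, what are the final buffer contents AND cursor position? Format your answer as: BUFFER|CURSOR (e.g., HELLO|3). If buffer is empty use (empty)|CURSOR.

Answer: BAQB|4

Derivation:
After op 1 (delete): buf='BAQBS' cursor=0
After op 2 (backspace): buf='BAQBS' cursor=0
After op 3 (end): buf='BAQBS' cursor=5
After op 4 (left): buf='BAQBS' cursor=4
After op 5 (delete): buf='BAQB' cursor=4
After op 6 (backspace): buf='BAQ' cursor=3
After op 7 (undo): buf='BAQB' cursor=4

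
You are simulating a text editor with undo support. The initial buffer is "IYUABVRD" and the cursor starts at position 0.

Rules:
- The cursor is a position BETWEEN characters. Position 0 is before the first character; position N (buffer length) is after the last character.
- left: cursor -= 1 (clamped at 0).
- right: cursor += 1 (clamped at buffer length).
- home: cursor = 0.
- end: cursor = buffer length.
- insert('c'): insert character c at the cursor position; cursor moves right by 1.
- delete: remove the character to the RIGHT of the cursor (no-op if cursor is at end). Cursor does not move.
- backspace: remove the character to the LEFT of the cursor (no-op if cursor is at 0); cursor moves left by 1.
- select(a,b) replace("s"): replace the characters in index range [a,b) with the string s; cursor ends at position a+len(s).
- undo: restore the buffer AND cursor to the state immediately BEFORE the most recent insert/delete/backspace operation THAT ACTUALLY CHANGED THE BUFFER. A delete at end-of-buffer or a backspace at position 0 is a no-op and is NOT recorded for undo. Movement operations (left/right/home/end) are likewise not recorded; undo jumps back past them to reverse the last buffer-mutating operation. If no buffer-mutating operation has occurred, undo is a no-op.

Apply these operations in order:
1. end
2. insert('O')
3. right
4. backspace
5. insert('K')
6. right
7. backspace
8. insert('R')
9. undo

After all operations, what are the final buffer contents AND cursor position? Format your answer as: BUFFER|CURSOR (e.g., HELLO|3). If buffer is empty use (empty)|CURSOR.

Answer: IYUABVRD|8

Derivation:
After op 1 (end): buf='IYUABVRD' cursor=8
After op 2 (insert('O')): buf='IYUABVRDO' cursor=9
After op 3 (right): buf='IYUABVRDO' cursor=9
After op 4 (backspace): buf='IYUABVRD' cursor=8
After op 5 (insert('K')): buf='IYUABVRDK' cursor=9
After op 6 (right): buf='IYUABVRDK' cursor=9
After op 7 (backspace): buf='IYUABVRD' cursor=8
After op 8 (insert('R')): buf='IYUABVRDR' cursor=9
After op 9 (undo): buf='IYUABVRD' cursor=8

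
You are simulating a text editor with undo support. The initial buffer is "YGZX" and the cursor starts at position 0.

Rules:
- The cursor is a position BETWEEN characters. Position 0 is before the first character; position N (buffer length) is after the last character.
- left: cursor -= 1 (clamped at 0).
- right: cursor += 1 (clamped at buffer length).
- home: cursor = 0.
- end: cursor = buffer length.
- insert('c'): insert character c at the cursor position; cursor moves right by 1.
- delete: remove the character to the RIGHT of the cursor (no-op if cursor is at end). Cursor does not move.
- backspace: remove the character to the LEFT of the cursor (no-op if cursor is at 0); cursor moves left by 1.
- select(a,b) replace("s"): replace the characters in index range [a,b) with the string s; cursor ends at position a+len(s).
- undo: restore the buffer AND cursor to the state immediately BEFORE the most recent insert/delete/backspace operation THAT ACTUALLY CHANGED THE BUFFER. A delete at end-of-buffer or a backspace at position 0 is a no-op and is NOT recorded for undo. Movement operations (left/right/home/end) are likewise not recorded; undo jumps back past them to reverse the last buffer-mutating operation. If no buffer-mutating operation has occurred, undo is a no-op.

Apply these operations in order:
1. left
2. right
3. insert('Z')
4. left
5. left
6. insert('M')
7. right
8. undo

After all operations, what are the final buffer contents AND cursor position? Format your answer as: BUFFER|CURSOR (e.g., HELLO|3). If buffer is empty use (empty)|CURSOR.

Answer: YZGZX|0

Derivation:
After op 1 (left): buf='YGZX' cursor=0
After op 2 (right): buf='YGZX' cursor=1
After op 3 (insert('Z')): buf='YZGZX' cursor=2
After op 4 (left): buf='YZGZX' cursor=1
After op 5 (left): buf='YZGZX' cursor=0
After op 6 (insert('M')): buf='MYZGZX' cursor=1
After op 7 (right): buf='MYZGZX' cursor=2
After op 8 (undo): buf='YZGZX' cursor=0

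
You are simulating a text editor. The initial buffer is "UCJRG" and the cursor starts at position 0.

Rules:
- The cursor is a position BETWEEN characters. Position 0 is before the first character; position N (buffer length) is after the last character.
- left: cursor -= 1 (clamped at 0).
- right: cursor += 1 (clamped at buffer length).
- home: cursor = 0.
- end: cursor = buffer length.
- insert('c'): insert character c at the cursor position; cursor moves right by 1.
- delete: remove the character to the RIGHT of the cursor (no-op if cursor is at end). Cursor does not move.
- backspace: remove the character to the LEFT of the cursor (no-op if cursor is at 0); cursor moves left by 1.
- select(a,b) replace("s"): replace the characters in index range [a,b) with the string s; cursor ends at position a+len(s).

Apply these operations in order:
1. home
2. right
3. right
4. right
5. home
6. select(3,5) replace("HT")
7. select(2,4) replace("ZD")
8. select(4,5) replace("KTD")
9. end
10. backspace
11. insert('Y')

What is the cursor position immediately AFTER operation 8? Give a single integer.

After op 1 (home): buf='UCJRG' cursor=0
After op 2 (right): buf='UCJRG' cursor=1
After op 3 (right): buf='UCJRG' cursor=2
After op 4 (right): buf='UCJRG' cursor=3
After op 5 (home): buf='UCJRG' cursor=0
After op 6 (select(3,5) replace("HT")): buf='UCJHT' cursor=5
After op 7 (select(2,4) replace("ZD")): buf='UCZDT' cursor=4
After op 8 (select(4,5) replace("KTD")): buf='UCZDKTD' cursor=7

Answer: 7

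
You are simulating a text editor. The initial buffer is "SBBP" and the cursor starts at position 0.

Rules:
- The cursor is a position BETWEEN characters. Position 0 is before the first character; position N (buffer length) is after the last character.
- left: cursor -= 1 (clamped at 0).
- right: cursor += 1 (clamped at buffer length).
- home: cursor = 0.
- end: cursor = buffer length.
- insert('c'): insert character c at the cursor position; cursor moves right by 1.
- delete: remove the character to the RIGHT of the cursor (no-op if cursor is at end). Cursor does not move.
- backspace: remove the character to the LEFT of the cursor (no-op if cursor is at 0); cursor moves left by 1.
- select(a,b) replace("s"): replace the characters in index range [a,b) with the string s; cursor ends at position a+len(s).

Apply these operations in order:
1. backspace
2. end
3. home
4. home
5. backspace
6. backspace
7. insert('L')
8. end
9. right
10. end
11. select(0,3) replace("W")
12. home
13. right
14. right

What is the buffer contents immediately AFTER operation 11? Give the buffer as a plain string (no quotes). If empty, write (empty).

Answer: WBP

Derivation:
After op 1 (backspace): buf='SBBP' cursor=0
After op 2 (end): buf='SBBP' cursor=4
After op 3 (home): buf='SBBP' cursor=0
After op 4 (home): buf='SBBP' cursor=0
After op 5 (backspace): buf='SBBP' cursor=0
After op 6 (backspace): buf='SBBP' cursor=0
After op 7 (insert('L')): buf='LSBBP' cursor=1
After op 8 (end): buf='LSBBP' cursor=5
After op 9 (right): buf='LSBBP' cursor=5
After op 10 (end): buf='LSBBP' cursor=5
After op 11 (select(0,3) replace("W")): buf='WBP' cursor=1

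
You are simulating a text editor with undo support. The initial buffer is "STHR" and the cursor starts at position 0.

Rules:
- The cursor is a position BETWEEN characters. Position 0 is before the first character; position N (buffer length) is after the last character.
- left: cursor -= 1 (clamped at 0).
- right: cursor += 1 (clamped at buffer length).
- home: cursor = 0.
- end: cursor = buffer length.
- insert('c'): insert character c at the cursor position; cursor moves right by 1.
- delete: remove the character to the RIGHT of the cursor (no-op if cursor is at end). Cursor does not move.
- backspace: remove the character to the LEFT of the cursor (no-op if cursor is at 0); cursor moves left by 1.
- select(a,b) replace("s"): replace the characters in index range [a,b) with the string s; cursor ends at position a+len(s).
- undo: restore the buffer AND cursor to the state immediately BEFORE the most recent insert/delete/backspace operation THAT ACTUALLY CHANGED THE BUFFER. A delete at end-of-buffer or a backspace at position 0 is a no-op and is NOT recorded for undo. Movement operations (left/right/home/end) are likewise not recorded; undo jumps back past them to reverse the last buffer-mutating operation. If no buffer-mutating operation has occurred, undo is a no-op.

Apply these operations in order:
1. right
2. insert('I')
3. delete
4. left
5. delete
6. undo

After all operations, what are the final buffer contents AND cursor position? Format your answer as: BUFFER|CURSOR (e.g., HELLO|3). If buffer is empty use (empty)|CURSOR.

Answer: SIHR|1

Derivation:
After op 1 (right): buf='STHR' cursor=1
After op 2 (insert('I')): buf='SITHR' cursor=2
After op 3 (delete): buf='SIHR' cursor=2
After op 4 (left): buf='SIHR' cursor=1
After op 5 (delete): buf='SHR' cursor=1
After op 6 (undo): buf='SIHR' cursor=1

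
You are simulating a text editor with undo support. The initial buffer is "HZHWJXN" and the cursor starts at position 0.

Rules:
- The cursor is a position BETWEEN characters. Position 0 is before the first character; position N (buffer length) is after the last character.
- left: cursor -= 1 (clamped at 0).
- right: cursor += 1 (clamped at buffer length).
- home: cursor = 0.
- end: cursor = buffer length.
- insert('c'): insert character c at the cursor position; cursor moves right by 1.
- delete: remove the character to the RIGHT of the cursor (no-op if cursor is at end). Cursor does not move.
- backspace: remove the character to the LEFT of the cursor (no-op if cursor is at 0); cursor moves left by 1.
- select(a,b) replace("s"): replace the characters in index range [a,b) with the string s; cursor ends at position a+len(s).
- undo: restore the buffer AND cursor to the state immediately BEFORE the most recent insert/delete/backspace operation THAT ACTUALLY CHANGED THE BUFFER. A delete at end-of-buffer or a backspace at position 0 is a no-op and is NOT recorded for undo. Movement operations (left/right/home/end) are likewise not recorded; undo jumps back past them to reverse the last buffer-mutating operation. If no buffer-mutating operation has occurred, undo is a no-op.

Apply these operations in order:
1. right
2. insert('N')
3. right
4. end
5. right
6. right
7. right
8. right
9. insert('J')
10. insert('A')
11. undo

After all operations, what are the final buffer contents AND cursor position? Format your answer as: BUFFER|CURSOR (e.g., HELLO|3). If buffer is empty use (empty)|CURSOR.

Answer: HNZHWJXNJ|9

Derivation:
After op 1 (right): buf='HZHWJXN' cursor=1
After op 2 (insert('N')): buf='HNZHWJXN' cursor=2
After op 3 (right): buf='HNZHWJXN' cursor=3
After op 4 (end): buf='HNZHWJXN' cursor=8
After op 5 (right): buf='HNZHWJXN' cursor=8
After op 6 (right): buf='HNZHWJXN' cursor=8
After op 7 (right): buf='HNZHWJXN' cursor=8
After op 8 (right): buf='HNZHWJXN' cursor=8
After op 9 (insert('J')): buf='HNZHWJXNJ' cursor=9
After op 10 (insert('A')): buf='HNZHWJXNJA' cursor=10
After op 11 (undo): buf='HNZHWJXNJ' cursor=9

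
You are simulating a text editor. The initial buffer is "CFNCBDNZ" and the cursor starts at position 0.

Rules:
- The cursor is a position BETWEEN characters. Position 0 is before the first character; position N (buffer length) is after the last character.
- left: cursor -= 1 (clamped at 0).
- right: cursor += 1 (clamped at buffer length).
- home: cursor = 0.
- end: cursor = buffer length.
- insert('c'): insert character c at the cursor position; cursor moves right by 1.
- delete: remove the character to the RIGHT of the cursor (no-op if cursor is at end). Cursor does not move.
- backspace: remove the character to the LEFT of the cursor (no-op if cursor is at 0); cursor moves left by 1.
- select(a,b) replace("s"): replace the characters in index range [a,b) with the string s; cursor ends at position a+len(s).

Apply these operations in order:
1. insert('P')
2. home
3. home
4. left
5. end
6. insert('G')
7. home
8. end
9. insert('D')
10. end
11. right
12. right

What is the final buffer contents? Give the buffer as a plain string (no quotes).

Answer: PCFNCBDNZGD

Derivation:
After op 1 (insert('P')): buf='PCFNCBDNZ' cursor=1
After op 2 (home): buf='PCFNCBDNZ' cursor=0
After op 3 (home): buf='PCFNCBDNZ' cursor=0
After op 4 (left): buf='PCFNCBDNZ' cursor=0
After op 5 (end): buf='PCFNCBDNZ' cursor=9
After op 6 (insert('G')): buf='PCFNCBDNZG' cursor=10
After op 7 (home): buf='PCFNCBDNZG' cursor=0
After op 8 (end): buf='PCFNCBDNZG' cursor=10
After op 9 (insert('D')): buf='PCFNCBDNZGD' cursor=11
After op 10 (end): buf='PCFNCBDNZGD' cursor=11
After op 11 (right): buf='PCFNCBDNZGD' cursor=11
After op 12 (right): buf='PCFNCBDNZGD' cursor=11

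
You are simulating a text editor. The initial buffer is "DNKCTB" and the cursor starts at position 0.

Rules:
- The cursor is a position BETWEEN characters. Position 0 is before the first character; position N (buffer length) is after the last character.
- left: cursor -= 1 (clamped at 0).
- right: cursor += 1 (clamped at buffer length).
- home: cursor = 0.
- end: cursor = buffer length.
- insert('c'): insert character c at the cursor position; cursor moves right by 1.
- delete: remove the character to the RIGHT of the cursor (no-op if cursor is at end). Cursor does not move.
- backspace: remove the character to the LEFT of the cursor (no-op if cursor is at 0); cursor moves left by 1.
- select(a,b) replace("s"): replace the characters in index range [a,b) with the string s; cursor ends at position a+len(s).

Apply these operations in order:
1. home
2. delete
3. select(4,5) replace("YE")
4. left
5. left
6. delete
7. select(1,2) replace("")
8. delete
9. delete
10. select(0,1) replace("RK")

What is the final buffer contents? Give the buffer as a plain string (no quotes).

Answer: RKE

Derivation:
After op 1 (home): buf='DNKCTB' cursor=0
After op 2 (delete): buf='NKCTB' cursor=0
After op 3 (select(4,5) replace("YE")): buf='NKCTYE' cursor=6
After op 4 (left): buf='NKCTYE' cursor=5
After op 5 (left): buf='NKCTYE' cursor=4
After op 6 (delete): buf='NKCTE' cursor=4
After op 7 (select(1,2) replace("")): buf='NCTE' cursor=1
After op 8 (delete): buf='NTE' cursor=1
After op 9 (delete): buf='NE' cursor=1
After op 10 (select(0,1) replace("RK")): buf='RKE' cursor=2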